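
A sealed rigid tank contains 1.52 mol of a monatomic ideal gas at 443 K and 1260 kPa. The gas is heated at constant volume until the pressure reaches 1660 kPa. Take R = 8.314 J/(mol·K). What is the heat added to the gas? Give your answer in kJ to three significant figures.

Q ≈ 2.67 kJ

Constant volume ⇒ W = 0, so Q = ΔU = nCᵥΔT with Cᵥ = 3R/2 = 12.47 J/(mol·K).
At constant V, T₂/T₁ = P₂/P₁ ⇒ ΔT = T₁(P₂/P₁ − 1) = 443·(1660/1260 − 1) = 140.6 K.
ΔU = (1.52)(12.47)(140.6) = 2666 J.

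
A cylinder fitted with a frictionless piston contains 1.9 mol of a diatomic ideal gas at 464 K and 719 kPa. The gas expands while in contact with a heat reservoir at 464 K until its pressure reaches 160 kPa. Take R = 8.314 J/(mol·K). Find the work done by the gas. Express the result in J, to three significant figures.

W ≈ 11000 J

Isothermal process: W = nRT ln(V₂/V₁) = nRT ln(P₁/P₂).
W = (1.9)(8.314)(464) × ln(719/160)
  = 7330 × ln(4.494) = 7330 × 1.503
W_by_gas = 11014 J.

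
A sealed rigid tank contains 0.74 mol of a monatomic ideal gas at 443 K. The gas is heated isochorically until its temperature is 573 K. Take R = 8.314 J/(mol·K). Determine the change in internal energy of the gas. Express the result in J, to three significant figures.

Constant volume ⇒ W = 0, so Q = ΔU = nCᵥΔT with Cᵥ = 3R/2 = 12.47 J/(mol·K).
ΔU = (0.74)(12.47)(573 − 443) = 1200 J.

ΔU ≈ 1200 J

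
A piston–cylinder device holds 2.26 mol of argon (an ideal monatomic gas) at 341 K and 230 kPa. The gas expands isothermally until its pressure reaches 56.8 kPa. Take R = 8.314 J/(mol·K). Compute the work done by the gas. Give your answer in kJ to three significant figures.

W ≈ 8.96 kJ

Isothermal process: W = nRT ln(V₂/V₁) = nRT ln(P₁/P₂).
W = (2.26)(8.314)(341) × ln(230/56.8)
  = 6407 × ln(4.049) = 6407 × 1.399
W_by_gas = 8961 J.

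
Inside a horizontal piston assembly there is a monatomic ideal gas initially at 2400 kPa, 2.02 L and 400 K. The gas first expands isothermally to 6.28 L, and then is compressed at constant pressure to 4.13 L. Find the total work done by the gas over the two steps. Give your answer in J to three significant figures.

W_total ≈ 3840 J

Step 1 (isothermal): W = P₁V₁ ln(V₂/V₁) = (4848) ln(6.28/2.02) = 5499 J.
After step 1: P = 772 kPa, V = 6.28 L, T = 400 K.
Step 2 (isobaric): W = PΔV = (772 kPa)(4.13 − 6.28 L) = -1660 J.
W_total = 5499 − 1660 = 3839 J.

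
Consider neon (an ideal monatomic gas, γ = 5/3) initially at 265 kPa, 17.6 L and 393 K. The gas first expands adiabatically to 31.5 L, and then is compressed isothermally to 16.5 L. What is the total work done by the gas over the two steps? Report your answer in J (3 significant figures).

W_total ≈ 204 J

Step 1 (adiabatic): W = (P₁V₁ − P₂V₂)/(γ−1) = (4664 − 3164)/0.667 = 2250 J.
After step 1: P = 100.4 kPa, V = 31.5 L, T = 266.6 K.
Step 2 (isothermal): W = P₁V₁ ln(V₂/V₁) = (3164) ln(16.5/31.5) = -2046 J.
W_total = 2250 − 2046 = 204.2 J.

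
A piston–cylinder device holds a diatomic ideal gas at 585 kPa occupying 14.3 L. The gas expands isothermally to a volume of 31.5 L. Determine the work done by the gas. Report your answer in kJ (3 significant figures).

Isothermal: W = nRT ln(V₂/V₁) = P₁V₁ ln(V₂/V₁).
P₁V₁ = (585 kPa)(14.3 L) = 8366 J.
W = 8366 × ln(31.5/14.3) = 8366 × 0.7897
W_by_gas = 6606 J.

W ≈ 6.61 kJ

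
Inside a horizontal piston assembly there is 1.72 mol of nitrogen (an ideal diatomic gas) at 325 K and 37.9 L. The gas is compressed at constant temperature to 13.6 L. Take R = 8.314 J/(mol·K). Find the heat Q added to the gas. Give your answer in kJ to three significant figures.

Isothermal ⇒ ΔU = 0, so Q = W = nRT ln(V₂/V₁).
Q = (1.72)(8.314)(325) ln(13.6/37.9) = 4648 × -1.025 = -4763 J.

Q ≈ -4.76 kJ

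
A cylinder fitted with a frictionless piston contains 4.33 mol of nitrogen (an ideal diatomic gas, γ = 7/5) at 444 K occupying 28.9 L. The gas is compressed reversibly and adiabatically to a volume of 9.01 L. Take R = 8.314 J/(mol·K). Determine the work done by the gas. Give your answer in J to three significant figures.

W ≈ -23700 J

Adiabatic: TV^(γ−1) = const with γ = 7/5.
T₂ = T₁ (V₁/V₂)^(γ−1) = 444 × (28.9/9.01)^0.4 = 444 × 1.594 = 707.7 K.
W_by = nCᵥ(T₁ − T₂) = (4.33)(20.79)(444 − 707.7) = -23733 J.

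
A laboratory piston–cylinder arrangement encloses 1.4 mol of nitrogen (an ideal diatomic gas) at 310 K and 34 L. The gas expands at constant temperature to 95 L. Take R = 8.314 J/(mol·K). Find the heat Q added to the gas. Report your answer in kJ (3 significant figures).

Isothermal ⇒ ΔU = 0, so Q = W = nRT ln(V₂/V₁).
Q = (1.4)(8.314)(310) ln(95/34) = 3608 × 1.028 = 3708 J.

Q ≈ 3.71 kJ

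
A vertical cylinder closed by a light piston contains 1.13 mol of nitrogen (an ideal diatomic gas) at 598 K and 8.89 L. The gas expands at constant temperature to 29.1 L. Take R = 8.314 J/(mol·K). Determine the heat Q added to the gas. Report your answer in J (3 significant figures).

Q ≈ 6660 J

Isothermal ⇒ ΔU = 0, so Q = W = nRT ln(V₂/V₁).
Q = (1.13)(8.314)(598) ln(29.1/8.89) = 5618 × 1.186 = 6662 J.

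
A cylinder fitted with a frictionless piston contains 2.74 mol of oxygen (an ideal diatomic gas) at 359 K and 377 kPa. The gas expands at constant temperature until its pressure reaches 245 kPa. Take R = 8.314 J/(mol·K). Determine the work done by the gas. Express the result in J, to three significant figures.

Isothermal process: W = nRT ln(V₂/V₁) = nRT ln(P₁/P₂).
W = (2.74)(8.314)(359) × ln(377/245)
  = 8178 × ln(1.539) = 8178 × 0.431
W_by_gas = 3525 J.

W ≈ 3520 J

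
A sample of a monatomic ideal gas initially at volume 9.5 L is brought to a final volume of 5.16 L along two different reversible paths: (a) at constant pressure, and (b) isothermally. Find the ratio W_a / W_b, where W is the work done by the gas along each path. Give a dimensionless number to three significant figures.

W_a / W_b ≈ 0.748

Path (a) isobaric: W = P₁(V₂ − V₁) → W_a/(P₁V₁) = -0.4568.
Path (b) isothermal: W = P₁V₁ ln(V₂/V₁) → W_b/(P₁V₁) = -0.6104.
W_a / W_b = -0.4568 / -0.6104 = 0.7485.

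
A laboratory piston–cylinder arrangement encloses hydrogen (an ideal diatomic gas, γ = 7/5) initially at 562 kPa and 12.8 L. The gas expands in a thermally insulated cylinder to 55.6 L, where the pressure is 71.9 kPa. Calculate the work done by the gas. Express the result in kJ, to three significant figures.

Adiabatic: W = (P₁V₁ − P₂V₂)/(γ − 1) with γ = 7/5.
P₁V₁ = 7194 J, P₂V₂ = 3998 J.
W = (7194 − 3998) / 0.4 = 7990 J.

W ≈ 7.99 kJ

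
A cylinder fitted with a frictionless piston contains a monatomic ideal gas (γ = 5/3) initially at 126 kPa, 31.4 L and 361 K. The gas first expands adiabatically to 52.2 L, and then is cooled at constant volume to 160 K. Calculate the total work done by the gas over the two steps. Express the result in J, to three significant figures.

Step 1 (adiabatic): W = (P₁V₁ − P₂V₂)/(γ−1) = (3956 − 2819)/0.667 = 1706 J.
Step 2 (isochoric): W = 0 (constant volume).
W_total = 1706 + 0 = 1706 J.

W_total ≈ 1710 J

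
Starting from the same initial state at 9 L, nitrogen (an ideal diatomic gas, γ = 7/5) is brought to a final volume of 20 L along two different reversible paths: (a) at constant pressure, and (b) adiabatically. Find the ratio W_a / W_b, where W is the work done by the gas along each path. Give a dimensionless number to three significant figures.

W_a / W_b ≈ 1.79

Path (a) isobaric: W = P₁(V₂ − V₁) → W_a/(P₁V₁) = 1.222.
Path (b) adiabatic: W = P₁V₁(1 − (V₁/V₂)^(γ−1))/(γ−1) → W_b/(P₁V₁) = 0.6835.
W_a / W_b = 1.222 / 0.6835 = 1.788.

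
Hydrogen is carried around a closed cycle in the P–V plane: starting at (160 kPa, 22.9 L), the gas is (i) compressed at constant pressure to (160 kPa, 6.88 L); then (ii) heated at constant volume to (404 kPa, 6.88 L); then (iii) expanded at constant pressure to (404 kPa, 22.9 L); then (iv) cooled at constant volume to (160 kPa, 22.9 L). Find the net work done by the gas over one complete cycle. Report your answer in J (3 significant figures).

W_net ≈ 3910 J

Constant-volume legs do no work.
W(i) = (160)(6.88 − 22.9) = -2563 J; W(iii) = (404)(22.9 − 6.88) = 6472 J.
W_net = -2563 + 6472 = 3909 J (the clockwise enclosed area).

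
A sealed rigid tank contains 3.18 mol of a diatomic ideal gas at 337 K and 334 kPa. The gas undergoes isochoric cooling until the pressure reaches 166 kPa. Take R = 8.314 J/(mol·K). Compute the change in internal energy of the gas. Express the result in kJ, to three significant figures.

ΔU ≈ -11.2 kJ

Constant volume ⇒ W = 0, so Q = ΔU = nCᵥΔT with Cᵥ = 5R/2 = 20.79 J/(mol·K).
At constant V, T₂/T₁ = P₂/P₁ ⇒ ΔT = T₁(P₂/P₁ − 1) = 337·(166/334 − 1) = -169.5 K.
ΔU = (3.18)(20.79)(-169.5) = -11204 J.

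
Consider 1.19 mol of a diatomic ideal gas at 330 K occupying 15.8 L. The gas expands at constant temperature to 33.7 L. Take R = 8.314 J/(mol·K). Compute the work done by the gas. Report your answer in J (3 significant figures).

Isothermal: W = nRT ln(V₂/V₁).
W = (1.19)(8.314)(330) × ln(33.7/15.8)
  = 3265 × 0.7575
W_by_gas = 2473 J.

W ≈ 2470 J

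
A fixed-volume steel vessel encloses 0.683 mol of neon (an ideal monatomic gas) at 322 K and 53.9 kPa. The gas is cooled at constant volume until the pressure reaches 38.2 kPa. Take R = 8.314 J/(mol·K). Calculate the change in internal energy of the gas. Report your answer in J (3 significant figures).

Constant volume ⇒ W = 0, so Q = ΔU = nCᵥΔT with Cᵥ = 3R/2 = 12.47 J/(mol·K).
At constant V, T₂/T₁ = P₂/P₁ ⇒ ΔT = T₁(P₂/P₁ − 1) = 322·(38.2/53.9 − 1) = -93.79 K.
ΔU = (0.683)(12.47)(-93.79) = -798.9 J.

ΔU ≈ -799 J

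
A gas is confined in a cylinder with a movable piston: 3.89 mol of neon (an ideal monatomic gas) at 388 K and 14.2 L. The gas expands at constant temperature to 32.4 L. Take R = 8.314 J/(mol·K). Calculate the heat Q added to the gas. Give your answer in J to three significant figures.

Isothermal ⇒ ΔU = 0, so Q = W = nRT ln(V₂/V₁).
Q = (3.89)(8.314)(388) ln(32.4/14.2) = 12548 × 0.8249 = 10351 J.

Q ≈ 10400 J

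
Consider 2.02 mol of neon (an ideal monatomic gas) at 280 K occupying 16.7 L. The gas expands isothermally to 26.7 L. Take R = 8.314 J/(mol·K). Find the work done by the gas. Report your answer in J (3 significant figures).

W ≈ 2210 J

Isothermal: W = nRT ln(V₂/V₁).
W = (2.02)(8.314)(280) × ln(26.7/16.7)
  = 4702 × 0.4693
W_by_gas = 2207 J.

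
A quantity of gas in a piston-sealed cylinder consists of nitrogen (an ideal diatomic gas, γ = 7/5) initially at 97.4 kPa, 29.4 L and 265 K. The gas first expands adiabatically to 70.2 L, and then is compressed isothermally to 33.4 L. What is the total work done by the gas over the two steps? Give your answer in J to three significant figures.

W_total ≈ 603 J

Step 1 (adiabatic): W = (P₁V₁ − P₂V₂)/(γ−1) = (2864 − 2022)/0.4 = 2105 J.
After step 1: P = 28.8 kPa, V = 70.2 L, T = 187.1 K.
Step 2 (isothermal): W = P₁V₁ ln(V₂/V₁) = (2022) ln(33.4/70.2) = -1502 J.
W_total = 2105 − 1502 = 603 J.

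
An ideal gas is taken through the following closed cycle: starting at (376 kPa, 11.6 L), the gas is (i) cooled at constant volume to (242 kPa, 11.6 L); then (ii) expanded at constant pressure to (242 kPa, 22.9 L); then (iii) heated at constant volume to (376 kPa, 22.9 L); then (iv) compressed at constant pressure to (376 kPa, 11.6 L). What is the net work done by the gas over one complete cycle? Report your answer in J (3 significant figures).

Constant-volume legs do no work.
W(ii) = (242)(22.9 − 11.6) = 2735 J; W(iv) = (376)(11.6 − 22.9) = -4249 J.
W_net = 2735 − 4249 = -1514 J (the counter-clockwise enclosed area).

W_net ≈ -1510 J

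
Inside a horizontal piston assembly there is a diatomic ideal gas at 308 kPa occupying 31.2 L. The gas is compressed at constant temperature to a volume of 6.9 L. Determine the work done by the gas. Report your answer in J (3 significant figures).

W ≈ -14500 J

Isothermal: W = nRT ln(V₂/V₁) = P₁V₁ ln(V₂/V₁).
P₁V₁ = (308 kPa)(31.2 L) = 9610 J.
W = 9610 × ln(6.9/31.2) = 9610 × -1.509
W_by_gas = -14500 J.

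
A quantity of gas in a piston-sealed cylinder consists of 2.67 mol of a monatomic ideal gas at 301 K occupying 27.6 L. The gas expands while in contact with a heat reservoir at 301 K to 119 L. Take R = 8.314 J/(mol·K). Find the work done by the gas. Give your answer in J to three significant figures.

Isothermal: W = nRT ln(V₂/V₁).
W = (2.67)(8.314)(301) × ln(119/27.6)
  = 6682 × 1.461
W_by_gas = 9764 J.

W ≈ 9760 J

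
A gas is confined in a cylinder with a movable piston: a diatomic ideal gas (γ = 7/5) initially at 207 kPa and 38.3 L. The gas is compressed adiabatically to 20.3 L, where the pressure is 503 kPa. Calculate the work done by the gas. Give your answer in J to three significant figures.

Adiabatic: W = (P₁V₁ − P₂V₂)/(γ − 1) with γ = 7/5.
P₁V₁ = 7928 J, P₂V₂ = 10211 J.
W = (7928 − 10211) / 0.4 = -5707 J.

W ≈ -5710 J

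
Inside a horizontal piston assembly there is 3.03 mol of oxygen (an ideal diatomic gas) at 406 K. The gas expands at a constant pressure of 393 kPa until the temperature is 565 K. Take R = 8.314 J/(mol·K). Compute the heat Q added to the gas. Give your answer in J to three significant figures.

Q ≈ 14000 J

Isobaric: W = nRΔT = (3.03)(8.314)(159) = 4005 J.
ΔU = nCᵥΔT with Cᵥ = 5R/2: ΔU = (3.03)(20.79)(159) = 10014 J.
Q = ΔU + W = 10014 + 4005 = 14019 J.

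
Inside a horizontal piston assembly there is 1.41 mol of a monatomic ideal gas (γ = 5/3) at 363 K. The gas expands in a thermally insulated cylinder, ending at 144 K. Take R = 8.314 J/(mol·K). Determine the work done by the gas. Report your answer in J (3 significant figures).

W ≈ 3850 J

Adiabatic ⇒ Q = 0, so W_by = −ΔU = nCᵥ(T₁ − T₂).
Cᵥ = 3R/2 = 12.47 J/(mol·K).
W = (1.41)(12.47)(363 − 144) = 3851 J.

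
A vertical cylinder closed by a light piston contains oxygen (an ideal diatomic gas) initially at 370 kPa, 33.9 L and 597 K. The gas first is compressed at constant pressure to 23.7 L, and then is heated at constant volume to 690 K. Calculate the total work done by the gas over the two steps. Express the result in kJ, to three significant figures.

Step 1 (isobaric): W = PΔV = (370 kPa)(23.7 − 33.9 L) = -3774 J.
Step 2 (isochoric): W = 0 (constant volume).
W_total = -3774 + 0 = -3774 J.

W_total ≈ -3.77 kJ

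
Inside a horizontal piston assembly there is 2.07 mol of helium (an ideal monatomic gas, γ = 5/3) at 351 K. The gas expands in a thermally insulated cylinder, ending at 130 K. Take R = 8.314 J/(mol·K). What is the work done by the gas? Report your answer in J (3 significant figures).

W ≈ 5710 J

Adiabatic ⇒ Q = 0, so W_by = −ΔU = nCᵥ(T₁ − T₂).
Cᵥ = 3R/2 = 12.47 J/(mol·K).
W = (2.07)(12.47)(351 − 130) = 5705 J.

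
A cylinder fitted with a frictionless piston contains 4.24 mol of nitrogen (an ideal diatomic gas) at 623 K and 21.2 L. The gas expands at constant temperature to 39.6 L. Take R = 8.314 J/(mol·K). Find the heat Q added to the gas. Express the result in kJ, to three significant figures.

Q ≈ 13.7 kJ

Isothermal ⇒ ΔU = 0, so Q = W = nRT ln(V₂/V₁).
Q = (4.24)(8.314)(623) ln(39.6/21.2) = 21962 × 0.6248 = 13722 J.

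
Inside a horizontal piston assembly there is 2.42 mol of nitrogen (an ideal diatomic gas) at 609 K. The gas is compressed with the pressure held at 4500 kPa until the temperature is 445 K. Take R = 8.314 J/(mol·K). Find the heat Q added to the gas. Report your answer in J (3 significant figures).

Isobaric: W = nRΔT = (2.42)(8.314)(-164) = -3300 J.
ΔU = nCᵥΔT with Cᵥ = 5R/2: ΔU = (2.42)(20.79)(-164) = -8249 J.
Q = ΔU + W = -8249 − 3300 = -11549 J.

Q ≈ -11500 J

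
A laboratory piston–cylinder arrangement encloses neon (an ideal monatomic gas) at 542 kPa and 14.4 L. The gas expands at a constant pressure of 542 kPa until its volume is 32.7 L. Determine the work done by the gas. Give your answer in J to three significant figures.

W ≈ 9920 J

Isobaric: W = P ΔV.
W = (542 kPa)(32.7 − 14.4 L) = (542)(18.3) = 9919 J.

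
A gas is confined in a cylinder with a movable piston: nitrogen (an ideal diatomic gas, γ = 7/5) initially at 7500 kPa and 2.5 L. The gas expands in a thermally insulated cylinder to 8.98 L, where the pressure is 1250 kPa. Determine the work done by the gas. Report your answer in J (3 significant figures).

Adiabatic: W = (P₁V₁ − P₂V₂)/(γ − 1) with γ = 7/5.
P₁V₁ = 18750 J, P₂V₂ = 11225 J.
W = (18750 − 11225) / 0.4 = 18813 J.

W ≈ 18800 J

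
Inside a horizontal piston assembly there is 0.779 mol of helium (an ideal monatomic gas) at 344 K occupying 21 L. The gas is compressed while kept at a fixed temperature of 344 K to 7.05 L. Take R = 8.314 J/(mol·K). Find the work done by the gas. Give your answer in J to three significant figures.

W ≈ -2430 J

Isothermal: W = nRT ln(V₂/V₁).
W = (0.779)(8.314)(344) × ln(7.05/21)
  = 2228 × -1.091
W_by_gas = -2432 J.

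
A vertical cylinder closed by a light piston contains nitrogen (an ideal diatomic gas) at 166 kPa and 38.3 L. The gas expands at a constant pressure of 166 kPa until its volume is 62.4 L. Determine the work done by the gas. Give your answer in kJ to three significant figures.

Isobaric: W = P ΔV.
W = (166 kPa)(62.4 − 38.3 L) = (166)(24.1) = 4001 J.

W ≈ 4.00 kJ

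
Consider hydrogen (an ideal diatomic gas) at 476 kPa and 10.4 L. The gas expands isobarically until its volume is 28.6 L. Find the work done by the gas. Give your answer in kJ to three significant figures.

W ≈ 8.66 kJ

Isobaric: W = P ΔV.
W = (476 kPa)(28.6 − 10.4 L) = (476)(18.2) = 8663 J.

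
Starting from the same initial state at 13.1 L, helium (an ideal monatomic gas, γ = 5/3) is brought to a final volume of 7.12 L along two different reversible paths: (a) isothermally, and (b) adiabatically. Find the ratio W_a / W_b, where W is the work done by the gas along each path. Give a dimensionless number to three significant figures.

W_a / W_b ≈ 0.810

Path (a) isothermal: W = P₁V₁ ln(V₂/V₁) → W_a/(P₁V₁) = -0.6097.
Path (b) adiabatic: W = P₁V₁(1 − (V₁/V₂)^(γ−1))/(γ−1) → W_b/(P₁V₁) = -0.7523.
W_a / W_b = -0.6097 / -0.7523 = 0.8105.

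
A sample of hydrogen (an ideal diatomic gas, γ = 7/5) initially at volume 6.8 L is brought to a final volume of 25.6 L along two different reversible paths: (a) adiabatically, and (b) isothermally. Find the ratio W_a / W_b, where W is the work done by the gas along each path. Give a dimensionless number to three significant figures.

W_a / W_b ≈ 0.776

Path (a) adiabatic: W = P₁V₁(1 − (V₁/V₂)^(γ−1))/(γ−1) → W_a/(P₁V₁) = 1.029.
Path (b) isothermal: W = P₁V₁ ln(V₂/V₁) → W_b/(P₁V₁) = 1.326.
W_a / W_b = 1.029 / 1.326 = 0.7761.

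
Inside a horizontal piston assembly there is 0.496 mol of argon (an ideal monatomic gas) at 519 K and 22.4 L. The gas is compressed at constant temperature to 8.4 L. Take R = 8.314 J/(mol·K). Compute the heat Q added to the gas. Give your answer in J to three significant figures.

Q ≈ -2100 J

Isothermal ⇒ ΔU = 0, so Q = W = nRT ln(V₂/V₁).
Q = (0.496)(8.314)(519) ln(8.4/22.4) = 2140 × -0.9808 = -2099 J.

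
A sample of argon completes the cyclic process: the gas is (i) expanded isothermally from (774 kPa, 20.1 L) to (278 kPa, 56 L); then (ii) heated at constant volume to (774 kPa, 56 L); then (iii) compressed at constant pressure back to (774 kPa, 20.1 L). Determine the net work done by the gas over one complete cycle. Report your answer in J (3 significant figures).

W_net ≈ -11800 J

Leg (i): W = PᵢVᵢ ln(V_f/Vᵢ) = (15557) ln(56/20.1) = 15941 J.
Leg (ii): W = 0.
Leg (iii): W = PΔV = (774)(20.1 − 56) = -27787 J.
W_net = 15941 − 27787 = -11846 J.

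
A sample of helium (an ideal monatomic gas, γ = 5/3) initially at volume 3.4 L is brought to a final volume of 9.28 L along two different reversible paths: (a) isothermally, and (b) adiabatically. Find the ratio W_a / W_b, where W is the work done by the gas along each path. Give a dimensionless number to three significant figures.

W_a / W_b ≈ 1.37

Path (a) isothermal: W = P₁V₁ ln(V₂/V₁) → W_a/(P₁V₁) = 1.004.
Path (b) adiabatic: W = P₁V₁(1 − (V₁/V₂)^(γ−1))/(γ−1) → W_b/(P₁V₁) = 0.732.
W_a / W_b = 1.004 / 0.732 = 1.372.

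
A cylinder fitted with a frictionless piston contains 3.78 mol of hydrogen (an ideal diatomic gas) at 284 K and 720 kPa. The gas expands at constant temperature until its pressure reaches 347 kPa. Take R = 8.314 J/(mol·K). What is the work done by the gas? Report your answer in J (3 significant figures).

Isothermal process: W = nRT ln(V₂/V₁) = nRT ln(P₁/P₂).
W = (3.78)(8.314)(284) × ln(720/347)
  = 8925 × ln(2.075) = 8925 × 0.7299
W_by_gas = 6515 J.

W ≈ 6510 J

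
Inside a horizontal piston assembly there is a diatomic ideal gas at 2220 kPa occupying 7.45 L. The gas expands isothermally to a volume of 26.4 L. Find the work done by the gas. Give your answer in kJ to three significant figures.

W ≈ 20.9 kJ

Isothermal: W = nRT ln(V₂/V₁) = P₁V₁ ln(V₂/V₁).
P₁V₁ = (2220 kPa)(7.45 L) = 16539 J.
W = 16539 × ln(26.4/7.45) = 16539 × 1.265
W_by_gas = 20924 J.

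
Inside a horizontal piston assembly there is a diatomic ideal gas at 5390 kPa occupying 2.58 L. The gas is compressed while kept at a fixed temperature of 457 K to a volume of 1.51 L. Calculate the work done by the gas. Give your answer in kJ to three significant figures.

Isothermal: W = nRT ln(V₂/V₁) = P₁V₁ ln(V₂/V₁).
P₁V₁ = (5390 kPa)(2.58 L) = 13906 J.
W = 13906 × ln(1.51/2.58) = 13906 × -0.5357
W_by_gas = -7449 J.

W ≈ -7.45 kJ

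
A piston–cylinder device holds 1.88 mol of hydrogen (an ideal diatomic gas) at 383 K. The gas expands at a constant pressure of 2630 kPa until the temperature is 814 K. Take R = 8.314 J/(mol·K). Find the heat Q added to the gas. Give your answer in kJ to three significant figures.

Q ≈ 23.6 kJ

Isobaric: W = nRΔT = (1.88)(8.314)(431) = 6737 J.
ΔU = nCᵥΔT with Cᵥ = 5R/2: ΔU = (1.88)(20.79)(431) = 16842 J.
Q = ΔU + W = 16842 + 6737 = 23578 J.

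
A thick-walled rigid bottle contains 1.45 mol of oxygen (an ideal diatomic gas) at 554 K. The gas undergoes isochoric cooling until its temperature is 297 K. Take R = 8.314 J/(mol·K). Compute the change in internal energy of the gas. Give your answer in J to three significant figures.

Constant volume ⇒ W = 0, so Q = ΔU = nCᵥΔT with Cᵥ = 5R/2 = 20.79 J/(mol·K).
ΔU = (1.45)(20.79)(297 − 554) = -7746 J.

ΔU ≈ -7750 J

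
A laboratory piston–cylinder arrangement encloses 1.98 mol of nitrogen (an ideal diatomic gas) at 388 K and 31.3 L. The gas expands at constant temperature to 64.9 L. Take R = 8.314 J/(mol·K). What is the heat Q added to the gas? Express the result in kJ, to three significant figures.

Q ≈ 4.66 kJ

Isothermal ⇒ ΔU = 0, so Q = W = nRT ln(V₂/V₁).
Q = (1.98)(8.314)(388) ln(64.9/31.3) = 6387 × 0.7292 = 4658 J.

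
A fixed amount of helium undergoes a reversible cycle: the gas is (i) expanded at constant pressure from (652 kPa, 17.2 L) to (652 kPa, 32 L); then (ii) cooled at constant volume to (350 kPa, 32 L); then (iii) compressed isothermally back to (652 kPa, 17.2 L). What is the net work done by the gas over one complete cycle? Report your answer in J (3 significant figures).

Leg (i): W = PΔV = (652)(32 − 17.2) = 9650 J.
Leg (ii): W = 0.
Leg (iii): W = PᵢVᵢ ln(V_f/Vᵢ) = (11200) ln(17.2/32) = -6953 J.
W_net = 9650 − 6953 = 2696 J.

W_net ≈ 2700 J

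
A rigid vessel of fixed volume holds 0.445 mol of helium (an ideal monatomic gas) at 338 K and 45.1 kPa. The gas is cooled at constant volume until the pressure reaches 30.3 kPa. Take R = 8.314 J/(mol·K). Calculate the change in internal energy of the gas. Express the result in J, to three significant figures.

ΔU ≈ -616 J

Constant volume ⇒ W = 0, so Q = ΔU = nCᵥΔT with Cᵥ = 3R/2 = 12.47 J/(mol·K).
At constant V, T₂/T₁ = P₂/P₁ ⇒ ΔT = T₁(P₂/P₁ − 1) = 338·(30.3/45.1 − 1) = -110.9 K.
ΔU = (0.445)(12.47)(-110.9) = -615.5 J.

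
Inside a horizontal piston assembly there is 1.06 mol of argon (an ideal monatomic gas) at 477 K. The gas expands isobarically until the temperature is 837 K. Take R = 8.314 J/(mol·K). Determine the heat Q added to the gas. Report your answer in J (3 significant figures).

Q ≈ 7930 J

Isobaric: W = nRΔT = (1.06)(8.314)(360) = 3173 J.
ΔU = nCᵥΔT with Cᵥ = 3R/2: ΔU = (1.06)(12.47)(360) = 4759 J.
Q = ΔU + W = 4759 + 3173 = 7932 J.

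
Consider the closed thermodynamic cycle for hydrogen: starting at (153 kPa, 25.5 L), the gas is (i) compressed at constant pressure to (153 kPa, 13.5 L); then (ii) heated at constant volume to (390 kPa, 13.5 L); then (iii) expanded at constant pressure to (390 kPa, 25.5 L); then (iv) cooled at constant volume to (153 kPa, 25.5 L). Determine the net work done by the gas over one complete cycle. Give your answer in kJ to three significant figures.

Constant-volume legs do no work.
W(i) = (153)(13.5 − 25.5) = -1836 J; W(iii) = (390)(25.5 − 13.5) = 4680 J.
W_net = -1836 + 4680 = 2844 J (the clockwise enclosed area).

W_net ≈ 2.84 kJ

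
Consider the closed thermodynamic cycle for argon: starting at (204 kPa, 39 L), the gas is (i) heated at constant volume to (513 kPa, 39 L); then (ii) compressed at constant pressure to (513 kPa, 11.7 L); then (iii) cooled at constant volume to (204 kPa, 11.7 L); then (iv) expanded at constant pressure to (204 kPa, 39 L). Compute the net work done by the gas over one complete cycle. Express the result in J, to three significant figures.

Constant-volume legs do no work.
W(ii) = (513)(11.7 − 39) = -14005 J; W(iv) = (204)(39 − 11.7) = 5569 J.
W_net = -14005 + 5569 = -8436 J (the counter-clockwise enclosed area).

W_net ≈ -8440 J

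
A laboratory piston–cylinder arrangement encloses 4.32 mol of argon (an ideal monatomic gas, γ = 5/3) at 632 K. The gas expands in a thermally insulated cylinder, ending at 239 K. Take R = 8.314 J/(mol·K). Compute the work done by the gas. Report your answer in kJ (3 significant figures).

W ≈ 21.2 kJ

Adiabatic ⇒ Q = 0, so W_by = −ΔU = nCᵥ(T₁ − T₂).
Cᵥ = 3R/2 = 12.47 J/(mol·K).
W = (4.32)(12.47)(632 − 239) = 21173 J.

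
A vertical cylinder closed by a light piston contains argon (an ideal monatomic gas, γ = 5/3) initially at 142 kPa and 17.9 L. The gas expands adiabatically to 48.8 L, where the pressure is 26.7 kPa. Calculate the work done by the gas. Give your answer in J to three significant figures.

W ≈ 1860 J

Adiabatic: W = (P₁V₁ − P₂V₂)/(γ − 1) with γ = 5/3.
P₁V₁ = 2542 J, P₂V₂ = 1303 J.
W = (2542 − 1303) / 0.6667 = 1858 J.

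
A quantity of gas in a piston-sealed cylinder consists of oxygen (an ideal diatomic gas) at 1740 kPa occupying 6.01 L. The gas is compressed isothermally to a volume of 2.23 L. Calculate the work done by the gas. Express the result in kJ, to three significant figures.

W ≈ -10.4 kJ

Isothermal: W = nRT ln(V₂/V₁) = P₁V₁ ln(V₂/V₁).
P₁V₁ = (1740 kPa)(6.01 L) = 10457 J.
W = 10457 × ln(2.23/6.01) = 10457 × -0.9914
W_by_gas = -10368 J.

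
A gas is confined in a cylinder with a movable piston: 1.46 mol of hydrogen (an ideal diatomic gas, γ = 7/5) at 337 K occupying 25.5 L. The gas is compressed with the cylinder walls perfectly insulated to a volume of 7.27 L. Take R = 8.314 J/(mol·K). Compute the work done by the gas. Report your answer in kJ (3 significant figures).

W ≈ -6.67 kJ

Adiabatic: TV^(γ−1) = const with γ = 7/5.
T₂ = T₁ (V₁/V₂)^(γ−1) = 337 × (25.5/7.27)^0.4 = 337 × 1.652 = 556.7 K.
W_by = nCᵥ(T₁ − T₂) = (1.46)(20.79)(337 − 556.7) = -6667 J.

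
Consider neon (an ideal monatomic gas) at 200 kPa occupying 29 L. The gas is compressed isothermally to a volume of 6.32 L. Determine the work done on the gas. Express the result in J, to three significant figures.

Isothermal: W = nRT ln(V₂/V₁) = P₁V₁ ln(V₂/V₁).
P₁V₁ = (200 kPa)(29 L) = 5800 J.
W = 5800 × ln(6.32/29) = 5800 × -1.524
W_by_gas = -8837 J; work on gas = −W_by = 8837 J.

W ≈ 8840 J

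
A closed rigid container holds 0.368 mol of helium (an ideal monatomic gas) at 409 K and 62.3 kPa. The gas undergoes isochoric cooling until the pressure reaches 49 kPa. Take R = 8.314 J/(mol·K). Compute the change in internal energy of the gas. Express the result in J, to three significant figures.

Constant volume ⇒ W = 0, so Q = ΔU = nCᵥΔT with Cᵥ = 3R/2 = 12.47 J/(mol·K).
At constant V, T₂/T₁ = P₂/P₁ ⇒ ΔT = T₁(P₂/P₁ − 1) = 409·(49/62.3 − 1) = -87.31 K.
ΔU = (0.368)(12.47)(-87.31) = -400.7 J.

ΔU ≈ -401 J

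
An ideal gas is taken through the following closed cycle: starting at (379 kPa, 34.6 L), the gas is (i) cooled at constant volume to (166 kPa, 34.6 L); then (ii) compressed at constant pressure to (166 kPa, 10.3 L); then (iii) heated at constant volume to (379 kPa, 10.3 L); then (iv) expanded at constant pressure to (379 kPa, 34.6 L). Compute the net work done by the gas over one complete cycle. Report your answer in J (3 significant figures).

Constant-volume legs do no work.
W(ii) = (166)(10.3 − 34.6) = -4034 J; W(iv) = (379)(34.6 − 10.3) = 9210 J.
W_net = -4034 + 9210 = 5176 J (the clockwise enclosed area).

W_net ≈ 5180 J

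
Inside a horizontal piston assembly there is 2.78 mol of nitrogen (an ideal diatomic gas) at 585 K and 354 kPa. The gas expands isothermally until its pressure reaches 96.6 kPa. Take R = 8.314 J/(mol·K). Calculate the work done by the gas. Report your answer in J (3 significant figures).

Isothermal process: W = nRT ln(V₂/V₁) = nRT ln(P₁/P₂).
W = (2.78)(8.314)(585) × ln(354/96.6)
  = 13521 × ln(3.665) = 13521 × 1.299
W_by_gas = 17560 J.

W ≈ 17600 J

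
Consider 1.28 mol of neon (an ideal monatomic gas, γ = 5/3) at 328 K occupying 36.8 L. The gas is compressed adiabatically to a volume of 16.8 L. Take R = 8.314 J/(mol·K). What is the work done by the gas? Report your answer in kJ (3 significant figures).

Adiabatic: TV^(γ−1) = const with γ = 5/3.
T₂ = T₁ (V₁/V₂)^(γ−1) = 328 × (36.8/16.8)^0.667 = 328 × 1.687 = 553.2 K.
W_by = nCᵥ(T₁ − T₂) = (1.28)(12.47)(328 − 553.2) = -3595 J.

W ≈ -3.60 kJ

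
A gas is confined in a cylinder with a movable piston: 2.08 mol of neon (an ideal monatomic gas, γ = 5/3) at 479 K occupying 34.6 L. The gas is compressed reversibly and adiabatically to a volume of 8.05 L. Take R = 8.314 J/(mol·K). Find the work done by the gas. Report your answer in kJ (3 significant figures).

W ≈ -20.4 kJ

Adiabatic: TV^(γ−1) = const with γ = 5/3.
T₂ = T₁ (V₁/V₂)^(γ−1) = 479 × (34.6/8.05)^0.667 = 479 × 2.644 = 1266 K.
W_by = nCᵥ(T₁ − T₂) = (2.08)(12.47)(479 − 1266) = -20421 J.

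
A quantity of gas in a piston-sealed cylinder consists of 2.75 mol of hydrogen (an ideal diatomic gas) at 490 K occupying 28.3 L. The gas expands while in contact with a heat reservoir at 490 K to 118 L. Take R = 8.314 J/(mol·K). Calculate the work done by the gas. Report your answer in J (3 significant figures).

Isothermal: W = nRT ln(V₂/V₁).
W = (2.75)(8.314)(490) × ln(118/28.3)
  = 11203 × 1.428
W_by_gas = 15996 J.

W ≈ 16000 J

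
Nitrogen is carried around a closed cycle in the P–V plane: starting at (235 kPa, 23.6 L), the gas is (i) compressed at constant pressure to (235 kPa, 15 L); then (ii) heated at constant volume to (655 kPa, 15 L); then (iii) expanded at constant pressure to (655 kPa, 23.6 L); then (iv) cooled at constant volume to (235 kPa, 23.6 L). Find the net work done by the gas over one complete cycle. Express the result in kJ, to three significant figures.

Constant-volume legs do no work.
W(i) = (235)(15 − 23.6) = -2021 J; W(iii) = (655)(23.6 − 15) = 5633 J.
W_net = -2021 + 5633 = 3612 J (the clockwise enclosed area).

W_net ≈ 3.61 kJ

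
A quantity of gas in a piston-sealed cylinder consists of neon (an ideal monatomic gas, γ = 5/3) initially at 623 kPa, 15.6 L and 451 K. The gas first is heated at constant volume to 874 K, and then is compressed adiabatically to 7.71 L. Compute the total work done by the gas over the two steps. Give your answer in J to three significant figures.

Step 1 (isochoric): W = 0 (constant volume).
After step 1: P = 1207 kPa (V unchanged).
Step 2 (adiabatic): W = (P₁V₁ − P₂V₂)/(γ−1) = (18834 − 30130)/0.667 = -16943 J.
W_total = 0 − 16943 = -16943 J.

W_total ≈ -16900 J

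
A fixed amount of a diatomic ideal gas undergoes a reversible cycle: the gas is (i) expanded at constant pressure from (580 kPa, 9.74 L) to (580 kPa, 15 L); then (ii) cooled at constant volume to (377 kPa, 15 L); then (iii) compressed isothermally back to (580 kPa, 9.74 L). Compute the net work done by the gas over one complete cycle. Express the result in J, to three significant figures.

Leg (i): W = PΔV = (580)(15 − 9.74) = 3051 J.
Leg (ii): W = 0.
Leg (iii): W = PᵢVᵢ ln(V_f/Vᵢ) = (5655) ln(9.74/15) = -2442 J.
W_net = 3051 − 2442 = 608.9 J.

W_net ≈ 609 J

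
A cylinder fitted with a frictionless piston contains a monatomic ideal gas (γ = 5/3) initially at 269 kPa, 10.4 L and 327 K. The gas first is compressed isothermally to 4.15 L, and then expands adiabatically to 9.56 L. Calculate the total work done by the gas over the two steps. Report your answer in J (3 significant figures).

W_total ≈ -780 J

Step 1 (isothermal): W = P₁V₁ ln(V₂/V₁) = (2798) ln(4.15/10.4) = -2570 J.
After step 1: P = 674.1 kPa, V = 4.15 L, T = 327 K.
Step 2 (adiabatic): W = (P₁V₁ − P₂V₂)/(γ−1) = (2798 − 1604)/0.667 = 1791 J.
W_total = -2570 + 1791 = -779.6 J.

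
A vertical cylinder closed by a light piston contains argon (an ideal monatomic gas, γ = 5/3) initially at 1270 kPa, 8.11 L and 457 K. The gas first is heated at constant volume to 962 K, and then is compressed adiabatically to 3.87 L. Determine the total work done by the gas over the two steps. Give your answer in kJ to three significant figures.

W_total ≈ -20.7 kJ

Step 1 (isochoric): W = 0 (constant volume).
After step 1: P = 2673 kPa (V unchanged).
Step 2 (adiabatic): W = (P₁V₁ − P₂V₂)/(γ−1) = (21681 − 35505)/0.667 = -20736 J.
W_total = 0 − 20736 = -20736 J.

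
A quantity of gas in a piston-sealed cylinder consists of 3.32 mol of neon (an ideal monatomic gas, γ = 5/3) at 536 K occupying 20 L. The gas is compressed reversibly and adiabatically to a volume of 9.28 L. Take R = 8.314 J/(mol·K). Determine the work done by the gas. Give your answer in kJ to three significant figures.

Adiabatic: TV^(γ−1) = const with γ = 5/3.
T₂ = T₁ (V₁/V₂)^(γ−1) = 536 × (20/9.28)^0.667 = 536 × 1.668 = 894.3 K.
W_by = nCᵥ(T₁ − T₂) = (3.32)(12.47)(536 − 894.3) = -14835 J.

W ≈ -14.8 kJ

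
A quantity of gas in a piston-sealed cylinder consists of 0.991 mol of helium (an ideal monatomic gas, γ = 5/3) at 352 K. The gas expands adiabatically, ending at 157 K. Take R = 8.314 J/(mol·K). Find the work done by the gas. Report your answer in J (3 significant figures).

Adiabatic ⇒ Q = 0, so W_by = −ΔU = nCᵥ(T₁ − T₂).
Cᵥ = 3R/2 = 12.47 J/(mol·K).
W = (0.991)(12.47)(352 − 157) = 2410 J.

W ≈ 2410 J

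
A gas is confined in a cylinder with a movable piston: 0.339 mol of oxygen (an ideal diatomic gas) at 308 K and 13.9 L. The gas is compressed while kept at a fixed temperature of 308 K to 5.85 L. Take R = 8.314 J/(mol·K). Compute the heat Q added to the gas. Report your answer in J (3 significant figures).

Isothermal ⇒ ΔU = 0, so Q = W = nRT ln(V₂/V₁).
Q = (0.339)(8.314)(308) ln(5.85/13.9) = 868.1 × -0.8654 = -751.3 J.

Q ≈ -751 J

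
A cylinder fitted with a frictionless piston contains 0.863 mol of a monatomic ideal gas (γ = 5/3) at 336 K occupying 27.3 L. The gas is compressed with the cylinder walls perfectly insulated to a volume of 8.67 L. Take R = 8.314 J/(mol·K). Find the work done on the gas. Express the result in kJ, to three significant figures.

W ≈ 4.15 kJ

Adiabatic: TV^(γ−1) = const with γ = 5/3.
T₂ = T₁ (V₁/V₂)^(γ−1) = 336 × (27.3/8.67)^0.667 = 336 × 2.148 = 721.8 K.
W_by = nCᵥ(T₁ − T₂) = (0.863)(12.47)(336 − 721.8) = -4152 J.
Work on gas = −W_by = 4152 J.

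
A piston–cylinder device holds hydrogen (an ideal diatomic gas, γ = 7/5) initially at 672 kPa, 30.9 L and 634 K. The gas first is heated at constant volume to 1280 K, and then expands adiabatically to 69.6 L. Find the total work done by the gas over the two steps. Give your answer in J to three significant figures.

Step 1 (isochoric): W = 0 (constant volume).
After step 1: P = 1357 kPa (V unchanged).
Step 2 (adiabatic): W = (P₁V₁ − P₂V₂)/(γ−1) = (41923 − 30296)/0.4 = 29066 J.
W_total = 0 + 29066 = 29066 J.

W_total ≈ 29100 J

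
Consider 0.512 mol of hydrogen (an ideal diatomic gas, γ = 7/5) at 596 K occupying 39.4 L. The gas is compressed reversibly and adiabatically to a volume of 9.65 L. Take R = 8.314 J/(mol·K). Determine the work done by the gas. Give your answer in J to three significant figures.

Adiabatic: TV^(γ−1) = const with γ = 7/5.
T₂ = T₁ (V₁/V₂)^(γ−1) = 596 × (39.4/9.65)^0.4 = 596 × 1.755 = 1046 K.
W_by = nCᵥ(T₁ − T₂) = (0.512)(20.79)(596 − 1046) = -4791 J.

W ≈ -4790 J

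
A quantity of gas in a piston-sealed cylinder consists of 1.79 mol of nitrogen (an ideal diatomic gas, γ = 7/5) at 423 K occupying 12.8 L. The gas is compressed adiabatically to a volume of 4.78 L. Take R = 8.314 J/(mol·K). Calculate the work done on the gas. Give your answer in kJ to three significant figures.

W ≈ 7.60 kJ

Adiabatic: TV^(γ−1) = const with γ = 7/5.
T₂ = T₁ (V₁/V₂)^(γ−1) = 423 × (12.8/4.78)^0.4 = 423 × 1.483 = 627.3 K.
W_by = nCᵥ(T₁ − T₂) = (1.79)(20.79)(423 − 627.3) = -7600 J.
Work on gas = −W_by = 7600 J.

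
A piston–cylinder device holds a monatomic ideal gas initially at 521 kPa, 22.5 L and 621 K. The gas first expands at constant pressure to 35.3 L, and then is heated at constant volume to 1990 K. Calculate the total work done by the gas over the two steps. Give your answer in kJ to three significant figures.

Step 1 (isobaric): W = PΔV = (521 kPa)(35.3 − 22.5 L) = 6669 J.
Step 2 (isochoric): W = 0 (constant volume).
W_total = 6669 + 0 = 6669 J.

W_total ≈ 6.67 kJ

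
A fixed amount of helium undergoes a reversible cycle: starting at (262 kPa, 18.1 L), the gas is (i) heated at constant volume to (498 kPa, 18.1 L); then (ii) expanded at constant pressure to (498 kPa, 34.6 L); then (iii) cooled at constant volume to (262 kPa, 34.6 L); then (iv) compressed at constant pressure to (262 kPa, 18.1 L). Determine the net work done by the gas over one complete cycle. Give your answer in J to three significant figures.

Constant-volume legs do no work.
W(ii) = (498)(34.6 − 18.1) = 8217 J; W(iv) = (262)(18.1 − 34.6) = -4323 J.
W_net = 8217 − 4323 = 3894 J (the clockwise enclosed area).

W_net ≈ 3890 J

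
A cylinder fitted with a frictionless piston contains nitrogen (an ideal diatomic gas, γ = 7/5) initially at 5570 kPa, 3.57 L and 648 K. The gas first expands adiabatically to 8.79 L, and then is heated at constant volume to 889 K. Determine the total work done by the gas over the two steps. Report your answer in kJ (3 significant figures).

W_total ≈ 15.0 kJ

Step 1 (adiabatic): W = (P₁V₁ − P₂V₂)/(γ−1) = (19885 − 13867)/0.4 = 15044 J.
Step 2 (isochoric): W = 0 (constant volume).
W_total = 15044 + 0 = 15044 J.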